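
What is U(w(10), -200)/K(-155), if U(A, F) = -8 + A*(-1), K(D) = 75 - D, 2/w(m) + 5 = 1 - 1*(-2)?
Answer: -7/230 ≈ -0.030435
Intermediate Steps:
w(m) = -1 (w(m) = 2/(-5 + (1 - 1*(-2))) = 2/(-5 + (1 + 2)) = 2/(-5 + 3) = 2/(-2) = 2*(-1/2) = -1)
U(A, F) = -8 - A
U(w(10), -200)/K(-155) = (-8 - 1*(-1))/(75 - 1*(-155)) = (-8 + 1)/(75 + 155) = -7/230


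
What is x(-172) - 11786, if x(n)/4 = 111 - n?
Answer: -10654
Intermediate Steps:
x(n) = 444 - 4*n (x(n) = 4*(111 - n) = 444 - 4*n)
x(-172) - 11786 = (444 - 4*(-172)) - 11786 = (444 + 688) - 11786 = 1132 - 11786 = -10654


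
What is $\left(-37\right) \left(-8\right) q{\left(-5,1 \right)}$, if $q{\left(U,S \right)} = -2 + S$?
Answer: $-296$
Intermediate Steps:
$\left(-37\right) \left(-8\right) q{\left(-5,1 \right)} = \left(-37\right) \left(-8\right) \left(-2 + 1\right) = 296 \left(-1\right) = -296$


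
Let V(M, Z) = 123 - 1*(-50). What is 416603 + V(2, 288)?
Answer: 416776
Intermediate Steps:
V(M, Z) = 173 (V(M, Z) = 123 + 50 = 173)
416603 + V(2, 288) = 416603 + 173 = 416776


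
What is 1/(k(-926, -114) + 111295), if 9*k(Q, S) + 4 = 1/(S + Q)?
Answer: 3120/347239013 ≈ 8.9852e-6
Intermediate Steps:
k(Q, S) = -4/9 + 1/(9*(Q + S)) (k(Q, S) = -4/9 + 1/(9*(S + Q)) = -4/9 + 1/(9*(Q + S)))
1/(k(-926, -114) + 111295) = 1/((1 - 4*(-926) - 4*(-114))/(9*(-926 - 114)) + 111295) = 1/((⅑)*(1 + 3704 + 456)/(-1040) + 111295) = 1/((⅑)*(-1/1040)*4161 + 111295) = 1/(-1387/3120 + 111295) = 1/(347239013/3120) = 3120/347239013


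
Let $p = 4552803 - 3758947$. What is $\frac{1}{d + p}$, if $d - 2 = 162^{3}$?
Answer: $\frac{1}{5045386} \approx 1.982 \cdot 10^{-7}$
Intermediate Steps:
$d = 4251530$ ($d = 2 + 162^{3} = 2 + 4251528 = 4251530$)
$p = 793856$
$\frac{1}{d + p} = \frac{1}{4251530 + 793856} = \frac{1}{5045386}$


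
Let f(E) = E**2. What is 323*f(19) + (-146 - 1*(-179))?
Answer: 116636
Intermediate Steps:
323*f(19) + (-146 - 1*(-179)) = 323*19**2 + (-146 - 1*(-179)) = 323*361 + (-146 + 179) = 116603 + 33 = 116636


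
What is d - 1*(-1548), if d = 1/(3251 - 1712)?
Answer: 2382373/1539 ≈ 1548.0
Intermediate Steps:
d = 1/1539 ≈ 0.00064977
d - 1*(-1548) = 1/1539 - 1*(-1548) = 1/1539 + 1548 = 2382373/1539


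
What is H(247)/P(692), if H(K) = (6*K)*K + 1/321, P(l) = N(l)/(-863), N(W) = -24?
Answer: 101405378105/7704 ≈ 1.3163e+7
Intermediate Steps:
P(l) = 24/863 (P(l) = -24/(-863) = -24*(-1/863) = 24/863)
H(K) = 1/321 + 6*K**2 (H(K) = 6*K**2 + 1/321 = 1/321 + 6*K**2)
H(247)/P(692) = (1/321 + 6*247**2)/(24/863) = (1/321 + 6*61009)*(863/24) = (1/321 + 366054)*(863/24) = (117503335/321)*(863/24) = 101405378105/7704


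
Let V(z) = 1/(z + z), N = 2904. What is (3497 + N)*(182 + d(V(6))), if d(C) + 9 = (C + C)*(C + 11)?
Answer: 80582189/72 ≈ 1.1192e+6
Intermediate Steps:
V(z) = 1/(2*z)
d(C) = -9 + 2*C*(11 + C) (d(C) = -9 + (C + C)*(C + 11) = -9 + (2*C)*(11 + C) = -9 + 2*C*(11 + C))
(3497 + N)*(182 + d(V(6))) = (3497 + 2904)*(182 + (-9 + 2*((½)/6)² + 22*((½)/6))) = 6401*(182 + (-9 + 2*((½)*(⅙))² + 22*((½)*(⅙)))) = 6401*(182 + (-9 + 2*(1/12)² + 22*(1/12))) = 6401*(182 + (-9 + 2*(1/144) + 11/6)) = 6401*(182 + (-9 + 1/72 + 11/6)) = 6401*(182 - 515/72) = 6401*(12589/72) = 80582189/72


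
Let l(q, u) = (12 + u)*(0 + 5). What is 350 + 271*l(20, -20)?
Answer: -10490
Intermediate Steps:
l(q, u) = 60 + 5*u (l(q, u) = (12 + u)*5 = 60 + 5*u)
350 + 271*l(20, -20) = 350 + 271*(60 + 5*(-20)) = 350 + 271*(60 - 100) = 350 + 271*(-40) = 350 - 10840 = -10490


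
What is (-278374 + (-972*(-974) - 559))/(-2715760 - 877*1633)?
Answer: -667795/4147901 ≈ -0.16100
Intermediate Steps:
(-278374 + (-972*(-974) - 559))/(-2715760 - 877*1633) = (-278374 + (946728 - 559))/(-2715760 - 1432141) = (-278374 + 946169)/(-4147901) = 667795*(-1/4147901) = -667795/4147901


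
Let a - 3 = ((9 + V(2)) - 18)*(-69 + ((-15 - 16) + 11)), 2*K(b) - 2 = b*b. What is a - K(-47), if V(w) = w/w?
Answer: -781/2 ≈ -390.50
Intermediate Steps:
K(b) = 1 + b²/2 (K(b) = 1 + (b*b)/2 = 1 + b²/2)
V(w) = 1
a = 715 (a = 3 + ((9 + 1) - 18)*(-69 + ((-15 - 16) + 11)) = 3 + (10 - 18)*(-69 + (-31 + 11)) = 3 - 8*(-69 - 20) = 3 - 8*(-89) = 3 + 712 = 715)
a - K(-47) = 715 - (1 + (½)*(-47)²) = 715 - (1 + (½)*2209) = 715 - (1 + 2209/2) = 715 - 1*2211/2 = 715 - 2211/2 = -781/2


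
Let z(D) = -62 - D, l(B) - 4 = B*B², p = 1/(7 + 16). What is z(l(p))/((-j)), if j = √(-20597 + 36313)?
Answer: 803023*√3929/95608286 ≈ 0.52647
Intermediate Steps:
p = 1/23 ≈ 0.043478
l(B) = 4 + B³ (l(B) = 4 + B*B² = 4 + B³)
j = 2*√3929 (j = √15716 = 2*√3929 ≈ 125.36)
z(l(p))/((-j)) = (-62 - (4 + (1/23)³))/((-2*√3929)) = (-62 - (4 + 1/12167))/((-2*√3929)) = (-62 - 1*48669/12167)*(-√3929/7858) = (-62 - 48669/12167)*(-√3929/7858) = -(-803023)*√3929/95608286 = 803023*√3929/95608286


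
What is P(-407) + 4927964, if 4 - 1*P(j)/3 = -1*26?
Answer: 4928054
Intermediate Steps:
P(j) = 90 (P(j) = 12 - (-3)*26 = 12 - 3*(-26) = 12 + 78 = 90)
P(-407) + 4927964 = 90 + 4927964 = 4928054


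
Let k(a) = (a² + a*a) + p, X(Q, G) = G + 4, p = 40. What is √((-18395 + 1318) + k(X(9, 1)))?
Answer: I*√16987 ≈ 130.33*I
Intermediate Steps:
X(Q, G) = 4 + G
k(a) = 40 + 2*a² (k(a) = (a² + a*a) + 40 = (a² + a²) + 40 = 2*a² + 40 = 40 + 2*a²)
√((-18395 + 1318) + k(X(9, 1))) = √((-18395 + 1318) + (40 + 2*(4 + 1)²)) = √(-17077 + (40 + 2*5²)) = √(-17077 + (40 + 2*25)) = √(-17077 + (40 + 50)) = √(-17077 + 90) = √(-16987) = I*√16987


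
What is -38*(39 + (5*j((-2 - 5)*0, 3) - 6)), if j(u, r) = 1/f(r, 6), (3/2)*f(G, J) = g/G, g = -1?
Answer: -399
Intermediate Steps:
f(G, J) = -2/(3*G) (f(G, J) = 2*(-1/G)/3 = -2/(3*G))
j(u, r) = -3*r/2 (j(u, r) = 1/(-2/(3*r)) = -3*r/2)
-38*(39 + (5*j((-2 - 5)*0, 3) - 6)) = -38*(39 + (5*(-3/2*3) - 6)) = -38*(39 + (5*(-9/2) - 6)) = -38*(39 + (-45/2 - 6)) = -38*(39 - 57/2) = -38*21/2 = -399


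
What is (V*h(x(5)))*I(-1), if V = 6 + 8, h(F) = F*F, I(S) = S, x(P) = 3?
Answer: -126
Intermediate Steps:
h(F) = F²
V = 14
(V*h(x(5)))*I(-1) = (14*3²)*(-1) = (14*9)*(-1) = 126*(-1) = -126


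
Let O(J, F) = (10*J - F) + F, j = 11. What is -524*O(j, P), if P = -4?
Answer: -57640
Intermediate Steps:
O(J, F) = 10*J (O(J, F) = (-F + 10*J) + F = 10*J)
-524*O(j, P) = -5240*11 = -524*110 = -57640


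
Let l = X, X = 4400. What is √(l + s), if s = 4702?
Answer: √9102 ≈ 95.404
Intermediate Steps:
l = 4400
√(l + s) = √(4400 + 4702) = √9102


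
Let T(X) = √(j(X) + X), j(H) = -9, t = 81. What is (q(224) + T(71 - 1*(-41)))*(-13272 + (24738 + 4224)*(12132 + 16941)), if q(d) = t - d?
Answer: -120405850422 + 841998954*√103 ≈ -1.1186e+11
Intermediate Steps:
T(X) = √(-9 + X)
q(d) = 81 - d
(q(224) + T(71 - 1*(-41)))*(-13272 + (24738 + 4224)*(12132 + 16941)) = ((81 - 1*224) + √(-9 + (71 - 1*(-41))))*(-13272 + (24738 + 4224)*(12132 + 16941)) = ((81 - 224) + √(-9 + (71 + 41)))*(-13272 + 28962*29073) = (-143 + √(-9 + 112))*(-13272 + 842012226) = (-143 + √103)*841998954 = -120405850422 + 841998954*√103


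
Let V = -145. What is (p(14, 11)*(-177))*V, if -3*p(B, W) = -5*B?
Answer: 598850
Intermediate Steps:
p(B, W) = 5*B/3 (p(B, W) = -(-5)*B/3 = 5*B/3)
(p(14, 11)*(-177))*V = (((5/3)*14)*(-177))*(-145) = ((70/3)*(-177))*(-145) = -4130*(-145) = 598850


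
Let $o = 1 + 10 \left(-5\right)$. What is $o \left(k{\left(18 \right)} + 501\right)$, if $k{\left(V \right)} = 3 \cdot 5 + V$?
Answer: $-26166$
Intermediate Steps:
$k{\left(V \right)} = 15 + V$
$o = -49$ ($o = 1 - 50 = -49$)
$o \left(k{\left(18 \right)} + 501\right) = - 49 \left(\left(15 + 18\right) + 501\right) = - 49 \left(33 + 501\right) = \left(-49\right) 534 = -26166$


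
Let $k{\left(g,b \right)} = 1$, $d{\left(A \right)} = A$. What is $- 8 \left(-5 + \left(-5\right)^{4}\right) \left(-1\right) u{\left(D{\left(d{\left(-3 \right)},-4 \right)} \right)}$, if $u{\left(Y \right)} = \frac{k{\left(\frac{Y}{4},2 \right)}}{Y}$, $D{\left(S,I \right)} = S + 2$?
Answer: $-4960$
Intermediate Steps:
$D{\left(S,I \right)} = 2 + S$
$u{\left(Y \right)} = \frac{1}{Y}$ ($u{\left(Y \right)} = 1 \frac{1}{Y} = \frac{1}{Y}$)
$- 8 \left(-5 + \left(-5\right)^{4}\right) \left(-1\right) u{\left(D{\left(d{\left(-3 \right)},-4 \right)} \right)} = \frac{\left(-8\right) \left(-5 + \left(-5\right)^{4}\right) \left(-1\right)}{2 - 3} = \frac{\left(-8\right) \left(-5 + 625\right) \left(-1\right)}{-1} = - 8 \cdot 620 \left(-1\right) \left(-1\right) = \left(-8\right) \left(-620\right) \left(-1\right) = 4960 \left(-1\right) = -4960$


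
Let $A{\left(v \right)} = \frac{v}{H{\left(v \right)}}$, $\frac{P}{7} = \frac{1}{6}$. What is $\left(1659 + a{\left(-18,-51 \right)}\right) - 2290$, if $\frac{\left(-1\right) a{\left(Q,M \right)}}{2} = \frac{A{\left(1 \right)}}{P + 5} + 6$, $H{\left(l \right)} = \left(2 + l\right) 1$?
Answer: $- \frac{23795}{37} \approx -643.11$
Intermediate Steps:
$H{\left(l \right)} = 2 + l$
$P = \frac{7}{6} \approx 1.1667$
$A{\left(v \right)} = \frac{v}{2 + v}$
$a{\left(Q,M \right)} = - \frac{448}{37}$ ($a{\left(Q,M \right)} = - 2 \left(\frac{1 \frac{1}{2 + 1}}{\frac{7}{6} + 5} + 6\right) = - 2 \left(\frac{1 \cdot \frac{1}{3}}{\frac{37}{6}} + 6\right) = - 2 \left(\frac{6 \cdot 1 \cdot \frac{1}{3}}{37} + 6\right) = - 2 \left(\frac{6}{37} \cdot \frac{1}{3} + 6\right) = - 2 \left(\frac{2}{37} + 6\right) = \left(-2\right) \frac{224}{37} = - \frac{448}{37}$)
$\left(1659 + a{\left(-18,-51 \right)}\right) - 2290 = \left(1659 - \frac{448}{37}\right) - 2290 = \frac{60935}{37} - 2290 = - \frac{23795}{37}$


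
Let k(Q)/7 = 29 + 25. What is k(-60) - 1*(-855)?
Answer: 1233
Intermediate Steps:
k(Q) = 378 (k(Q) = 7*(29 + 25) = 7*54 = 378)
k(-60) - 1*(-855) = 378 - 1*(-855) = 378 + 855 = 1233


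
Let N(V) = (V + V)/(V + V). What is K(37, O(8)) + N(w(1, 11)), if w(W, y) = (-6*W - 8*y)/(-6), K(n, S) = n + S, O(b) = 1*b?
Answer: 46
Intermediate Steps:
O(b) = b
K(n, S) = S + n
w(W, y) = W + 4*y/3 (w(W, y) = (-8*y - 6*W)*(-⅙) = W + 4*y/3)
N(V) = 1 (N(V) = (2*V)/((2*V)) = (2*V)*(1/(2*V)) = 1)
K(37, O(8)) + N(w(1, 11)) = (8 + 37) + 1 = 45 + 1 = 46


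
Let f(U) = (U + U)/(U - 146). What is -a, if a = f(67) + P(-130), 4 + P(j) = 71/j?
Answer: 64109/10270 ≈ 6.2424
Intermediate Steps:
f(U) = 2*U/(-146 + U) (f(U) = (2*U)/(-146 + U) = 2*U/(-146 + U))
P(j) = -4 + 71/j
a = -64109/10270 (a = 2*67/(-146 + 67) + (-4 + 71/(-130)) = 2*67/(-79) + (-4 + 71*(-1/130)) = 2*67*(-1/79) + (-4 - 71/130) = -134/79 - 591/130 = -64109/10270 ≈ -6.2424)
-a = -1*(-64109/10270) = 64109/10270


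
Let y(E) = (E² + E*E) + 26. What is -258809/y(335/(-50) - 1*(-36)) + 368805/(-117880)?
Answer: -311512246589/2054624824 ≈ -151.62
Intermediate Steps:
y(E) = 26 + 2*E² (y(E) = (E² + E²) + 26 = 2*E² + 26 = 26 + 2*E²)
-258809/y(335/(-50) - 1*(-36)) + 368805/(-117880) = -258809/(26 + 2*(335/(-50) - 1*(-36))²) + 368805/(-117880) = -258809/(26 + 2*(335*(-1/50) + 36)²) + 368805*(-1/117880) = -258809/(26 + 2*(-67/10 + 36)²) - 73761/23576 = -258809/(26 + 2*(293/10)²) - 73761/23576 = -258809/(26 + 2*(85849/100)) - 73761/23576 = -258809/(26 + 85849/50) - 73761/23576 = -258809/87149/50 - 73761/23576 = -258809*50/87149 - 73761/23576 = -12940450/87149 - 73761/23576 = -311512246589/2054624824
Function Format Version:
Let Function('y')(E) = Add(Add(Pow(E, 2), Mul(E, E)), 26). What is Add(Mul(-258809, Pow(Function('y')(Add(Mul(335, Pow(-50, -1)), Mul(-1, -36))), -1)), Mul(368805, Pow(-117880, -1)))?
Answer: Rational(-311512246589, 2054624824) ≈ -151.62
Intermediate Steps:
Function('y')(E) = Add(26, Mul(2, Pow(E, 2))) (Function('y')(E) = Add(Add(Pow(E, 2), Pow(E, 2)), 26) = Add(Mul(2, Pow(E, 2)), 26) = Add(26, Mul(2, Pow(E, 2))))
Add(Mul(-258809, Pow(Function('y')(Add(Mul(335, Pow(-50, -1)), Mul(-1, -36))), -1)), Mul(368805, Pow(-117880, -1))) = Add(Mul(-258809, Pow(Add(26, Mul(2, Pow(Add(Mul(335, Pow(-50, -1)), Mul(-1, -36)), 2))), -1)), Mul(368805, Pow(-117880, -1))) = Add(Mul(-258809, Pow(Add(26, Mul(2, Pow(Add(Mul(335, Rational(-1, 50)), 36), 2))), -1)), Mul(368805, Rational(-1, 117880))) = Add(Mul(-258809, Pow(Add(26, Mul(2, Pow(Add(Rational(-67, 10), 36), 2))), -1)), Rational(-73761, 23576)) = Add(Mul(-258809, Pow(Add(26, Mul(2, Pow(Rational(293, 10), 2))), -1)), Rational(-73761, 23576)) = Add(Mul(-258809, Pow(Add(26, Mul(2, Rational(85849, 100))), -1)), Rational(-73761, 23576)) = Add(Mul(-258809, Pow(Add(26, Rational(85849, 50)), -1)), Rational(-73761, 23576)) = Add(Mul(-258809, Pow(Rational(87149, 50), -1)), Rational(-73761, 23576)) = Add(Mul(-258809, Rational(50, 87149)), Rational(-73761, 23576)) = Add(Rational(-12940450, 87149), Rational(-73761, 23576)) = Rational(-311512246589, 2054624824)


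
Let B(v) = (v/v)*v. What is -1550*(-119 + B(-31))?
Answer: 232500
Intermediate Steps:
B(v) = v (B(v) = 1*v = v)
-1550*(-119 + B(-31)) = -1550*(-119 - 31) = -1550*(-150) = 232500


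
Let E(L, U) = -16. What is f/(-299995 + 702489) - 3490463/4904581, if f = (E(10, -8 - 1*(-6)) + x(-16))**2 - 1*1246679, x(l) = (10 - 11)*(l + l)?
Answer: -7518072978485/1974064425014 ≈ -3.8084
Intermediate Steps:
x(l) = -2*l
f = -1246423 (f = (-16 - 2*(-16))**2 - 1*1246679 = (-16 + 32)**2 - 1246679 = 16**2 - 1246679 = 256 - 1246679 = -1246423)
f/(-299995 + 702489) - 3490463/4904581 = -1246423/(-299995 + 702489) - 3490463/4904581 = -1246423/402494 - 3490463*1/4904581 = -1246423*1/402494 - 3490463/4904581 = -1246423/402494 - 3490463/4904581 = -7518072978485/1974064425014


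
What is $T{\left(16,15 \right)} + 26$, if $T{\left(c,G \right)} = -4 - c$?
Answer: $6$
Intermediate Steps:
$T{\left(16,15 \right)} + 26 = \left(-4 - 16\right) + 26 = -20 + 26 = 6$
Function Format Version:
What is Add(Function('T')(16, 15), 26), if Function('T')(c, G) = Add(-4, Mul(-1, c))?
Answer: 6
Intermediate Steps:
Add(Function('T')(16, 15), 26) = Add(Add(-4, Mul(-1, 16)), 26) = Add(Add(-4, -16), 26) = Add(-20, 26) = 6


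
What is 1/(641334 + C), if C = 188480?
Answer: 1/829814 ≈ 1.2051e-6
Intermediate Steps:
1/(641334 + C) = 1/(641334 + 188480) = 1/829814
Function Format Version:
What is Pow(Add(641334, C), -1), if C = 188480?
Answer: Rational(1, 829814) ≈ 1.2051e-6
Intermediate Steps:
Pow(Add(641334, C), -1) = Pow(Add(641334, 188480), -1) = Pow(829814, -1) = Rational(1, 829814)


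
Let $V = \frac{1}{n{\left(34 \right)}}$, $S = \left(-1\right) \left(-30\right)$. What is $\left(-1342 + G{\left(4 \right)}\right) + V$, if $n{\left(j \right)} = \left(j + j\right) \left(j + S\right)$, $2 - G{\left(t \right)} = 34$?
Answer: $- \frac{5979647}{4352} \approx -1374.0$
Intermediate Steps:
$G{\left(t \right)} = -32$ ($G{\left(t \right)} = 2 - 34 = -32$)
$S = 30$
$n{\left(j \right)} = 2 j \left(30 + j\right)$ ($n{\left(j \right)} = \left(j + j\right) \left(j + 30\right) = 2 j \left(30 + j\right)$)
$V = \frac{1}{4352}$ ($V = \frac{1}{2 \cdot 34 \left(30 + 34\right)} = \frac{1}{2 \cdot 34 \cdot 64} = \frac{1}{4352} \approx 0.00022978$)
$\left(-1342 + G{\left(4 \right)}\right) + V = \left(-1342 - 32\right) + \frac{1}{4352} = -1374 + \frac{1}{4352} = - \frac{5979647}{4352}$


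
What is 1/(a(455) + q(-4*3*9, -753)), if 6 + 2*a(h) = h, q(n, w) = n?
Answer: 2/233 ≈ 0.0085837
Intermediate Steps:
a(h) = -3 + h/2
1/(a(455) + q(-4*3*9, -753)) = 1/((-3 + (½)*455) - 4*3*9) = 1/((-3 + 455/2) - 12*9) = 1/(449/2 - 108) = 1/(233/2) = 2/233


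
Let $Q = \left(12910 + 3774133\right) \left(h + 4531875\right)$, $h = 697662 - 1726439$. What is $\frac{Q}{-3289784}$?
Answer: $- \frac{6633191379607}{1644892} \approx -4.0326 \cdot 10^{6}$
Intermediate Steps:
$h = -1028777$
$Q = 13266382759214$ ($Q = \left(12910 + 3774133\right) \left(-1028777 + 4531875\right) = 3787043 \cdot 3503098 = 13266382759214$)
$\frac{Q}{-3289784} = \frac{13266382759214}{-3289784} = 13266382759214 \left(- \frac{1}{3289784}\right) = - \frac{6633191379607}{1644892}$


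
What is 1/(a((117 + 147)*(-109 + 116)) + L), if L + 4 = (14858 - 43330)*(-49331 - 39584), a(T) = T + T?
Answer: 1/2531591572 ≈ 3.9501e-10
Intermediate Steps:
a(T) = 2*T
L = 2531587876 (L = -4 + (14858 - 43330)*(-49331 - 39584) = -4 - 28472*(-88915) = -4 + 2531587880 = 2531587876)
1/(a((117 + 147)*(-109 + 116)) + L) = 1/(2*((117 + 147)*(-109 + 116)) + 2531587876) = 1/(2*(264*7) + 2531587876) = 1/(2*1848 + 2531587876) = 1/(3696 + 2531587876) = 1/2531591572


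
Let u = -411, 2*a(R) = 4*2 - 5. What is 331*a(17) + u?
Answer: 171/2 ≈ 85.500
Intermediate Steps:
a(R) = 3/2 (a(R) = (4*2 - 5)/2 = (8 - 5)/2 = (½)*3 = 3/2)
331*a(17) + u = 331*(3/2) - 411 = 993/2 - 411 = 171/2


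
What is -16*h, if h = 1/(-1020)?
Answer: 4/255 ≈ 0.015686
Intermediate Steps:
h = -1/1020 ≈ -0.00098039
-16*h = -16*(-1/1020) = 4/255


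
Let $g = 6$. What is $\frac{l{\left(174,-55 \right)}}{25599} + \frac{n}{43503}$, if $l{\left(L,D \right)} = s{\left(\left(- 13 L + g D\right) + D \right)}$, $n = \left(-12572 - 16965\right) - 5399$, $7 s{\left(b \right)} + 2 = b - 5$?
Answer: $- \frac{2125247870}{2598477693} \approx -0.81788$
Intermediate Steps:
$s{\left(b \right)} = -1 + \frac{b}{7}$ ($s{\left(b \right)} = - \frac{2}{7} + \frac{b - 5}{7} = - \frac{2}{7} + \frac{-5 + b}{7} = - \frac{2}{7} + \left(- \frac{5}{7} + \frac{b}{7}\right) = -1 + \frac{b}{7}$)
$n = -34936$ ($n = -29537 - 5399 = -34936$)
$l{\left(L,D \right)} = -1 + D - \frac{13 L}{7}$ ($l{\left(L,D \right)} = -1 + \frac{\left(- 13 L + 6 D\right) + D}{7} = -1 + \frac{- 13 L + 7 D}{7} = -1 + \left(D - \frac{13 L}{7}\right) = -1 + D - \frac{13 L}{7}$)
$\frac{l{\left(174,-55 \right)}}{25599} + \frac{n}{43503} = \frac{-1 - 55 - \frac{2262}{7}}{25599} - \frac{34936}{43503} = \left(-1 - 55 - \frac{2262}{7}\right) \frac{1}{25599} - \frac{34936}{43503} = \left(- \frac{2654}{7}\right) \frac{1}{25599} - \frac{34936}{43503} = - \frac{2654}{179193} - \frac{34936}{43503} = - \frac{2125247870}{2598477693}$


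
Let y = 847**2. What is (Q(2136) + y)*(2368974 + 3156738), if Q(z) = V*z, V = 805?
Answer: 13465546789968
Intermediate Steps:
y = 717409
Q(z) = 805*z
(Q(2136) + y)*(2368974 + 3156738) = (805*2136 + 717409)*(2368974 + 3156738) = (1719480 + 717409)*5525712 = 2436889*5525712 = 13465546789968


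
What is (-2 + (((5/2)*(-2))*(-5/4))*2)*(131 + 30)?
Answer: 3381/2 ≈ 1690.5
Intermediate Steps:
(-2 + (((5/2)*(-2))*(-5/4))*2)*(131 + 30) = (-2 + (((5*(½))*(-2))*(-5/4))*2)*161 = (-2 + (((5/2)*(-2))*(-1*5/4))*2)*161 = (-2 - 5*(-5/4)*2)*161 = (-2 + (25/4)*2)*161 = (-2 + 25/2)*161 = (21/2)*161 = 3381/2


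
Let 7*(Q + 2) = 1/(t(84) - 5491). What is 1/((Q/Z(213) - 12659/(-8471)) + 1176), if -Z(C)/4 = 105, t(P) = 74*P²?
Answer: 4289036211740/5050336513105837 ≈ 0.00084926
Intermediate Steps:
Z(C) = -420 (Z(C) = -4*105 = -420)
Q = -7233141/3616571 (Q = -2 + 1/(7*(74*84² - 5491)) = -2 + 1/(7*(74*7056 - 5491)) = -2 + 1/(7*(522144 - 5491)) = -2 + (⅐)/516653 = -2 + (⅐)*(1/516653) = -2 + 1/3616571 = -7233141/3616571 ≈ -2.0000)
1/((Q/Z(213) - 12659/(-8471)) + 1176) = 1/((-7233141/3616571/(-420) - 12659/(-8471)) + 1176) = 1/((-7233141/3616571*(-1/420) - 12659*(-1/8471)) + 1176) = 1/((2411047/506319940 + 12659/8471) + 1176) = 1/(6429928099597/4289036211740 + 1176) = 1/(5050336513105837/4289036211740) = 4289036211740/5050336513105837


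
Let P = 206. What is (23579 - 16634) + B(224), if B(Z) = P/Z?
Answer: 777943/112 ≈ 6945.9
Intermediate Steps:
B(Z) = 206/Z
(23579 - 16634) + B(224) = (23579 - 16634) + 206/224 = 6945 + 206*(1/224) = 6945 + 103/112 = 777943/112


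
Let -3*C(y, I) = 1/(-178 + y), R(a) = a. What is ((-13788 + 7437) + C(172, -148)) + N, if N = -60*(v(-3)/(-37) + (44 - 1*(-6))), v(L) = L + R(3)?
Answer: -168317/18 ≈ -9350.9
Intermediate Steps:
v(L) = 3 + L (v(L) = L + 3 = 3 + L)
C(y, I) = -1/(3*(-178 + y))
N = -3000 (N = -60*((3 - 3)/(-37) + (44 - 1*(-6))) = -60*(0*(-1/37) + (44 + 6)) = -60*(0 + 50) = -60*50 = -3000)
((-13788 + 7437) + C(172, -148)) + N = ((-13788 + 7437) - 1/(-534 + 3*172)) - 3000 = (-6351 - 1/(-534 + 516)) - 3000 = (-6351 - 1/(-18)) - 3000 = (-6351 - 1*(-1/18)) - 3000 = (-6351 + 1/18) - 3000 = -114317/18 - 3000 = -168317/18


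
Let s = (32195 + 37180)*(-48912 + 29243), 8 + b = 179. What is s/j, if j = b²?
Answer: -454845625/9747 ≈ -46665.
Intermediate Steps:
b = 171 (b = -8 + 179 = 171)
j = 29241 (j = 171² = 29241)
s = -1364536875 (s = 69375*(-19669) = -1364536875)
s/j = -1364536875/29241 = -1364536875*1/29241 = -454845625/9747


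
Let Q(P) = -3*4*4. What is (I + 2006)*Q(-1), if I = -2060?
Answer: 2592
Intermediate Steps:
Q(P) = -48 (Q(P) = -12*4 = -48)
(I + 2006)*Q(-1) = (-2060 + 2006)*(-48) = -54*(-48) = 2592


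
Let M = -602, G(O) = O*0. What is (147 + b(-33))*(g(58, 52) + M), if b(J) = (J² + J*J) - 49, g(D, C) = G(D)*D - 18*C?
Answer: -3500488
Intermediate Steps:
G(O) = 0
g(D, C) = -18*C (g(D, C) = 0*D - 18*C = 0 - 18*C = -18*C)
b(J) = -49 + 2*J² (b(J) = (J² + J²) - 49 = 2*J² - 49 = -49 + 2*J²)
(147 + b(-33))*(g(58, 52) + M) = (147 + (-49 + 2*(-33)²))*(-18*52 - 602) = (147 + (-49 + 2*1089))*(-936 - 602) = (147 + (-49 + 2178))*(-1538) = (147 + 2129)*(-1538) = 2276*(-1538) = -3500488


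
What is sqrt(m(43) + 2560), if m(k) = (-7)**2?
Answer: sqrt(2609) ≈ 51.078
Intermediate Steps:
m(k) = 49
sqrt(m(43) + 2560) = sqrt(49 + 2560) = sqrt(2609)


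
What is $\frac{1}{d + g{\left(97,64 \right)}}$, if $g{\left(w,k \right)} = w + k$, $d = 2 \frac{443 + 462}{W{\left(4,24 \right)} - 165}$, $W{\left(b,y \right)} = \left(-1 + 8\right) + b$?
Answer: $\frac{77}{11492} \approx 0.0067003$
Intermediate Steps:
$W{\left(b,y \right)} = 7 + b$
$d = - \frac{905}{77}$ ($d = 2 \frac{443 + 462}{\left(7 + 4\right) - 165} = 2 \frac{905}{11 - 165} = 2 \frac{905}{-154} = 2 \cdot 905 \left(- \frac{1}{154}\right) = 2 \left(- \frac{905}{154}\right) = - \frac{905}{77} \approx -11.753$)
$g{\left(w,k \right)} = k + w$
$\frac{1}{d + g{\left(97,64 \right)}} = \frac{1}{- \frac{905}{77} + \left(64 + 97\right)} = \frac{1}{- \frac{905}{77} + 161} = \frac{1}{\frac{11492}{77}} = \frac{77}{11492}$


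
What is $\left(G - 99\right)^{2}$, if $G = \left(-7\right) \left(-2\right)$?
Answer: $7225$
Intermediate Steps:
$G = 14$
$\left(G - 99\right)^{2} = \left(14 - 99\right)^{2} = \left(-85\right)^{2} = 7225$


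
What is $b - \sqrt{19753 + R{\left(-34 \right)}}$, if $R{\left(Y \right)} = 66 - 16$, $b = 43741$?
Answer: $43741 - \sqrt{19803} \approx 43600.0$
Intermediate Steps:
$R{\left(Y \right)} = 50$
$b - \sqrt{19753 + R{\left(-34 \right)}} = 43741 - \sqrt{19753 + 50} = 43741 - \sqrt{19803}$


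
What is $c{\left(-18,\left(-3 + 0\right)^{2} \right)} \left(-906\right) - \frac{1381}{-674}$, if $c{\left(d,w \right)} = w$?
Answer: $- \frac{5494415}{674} \approx -8152.0$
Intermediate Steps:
$c{\left(-18,\left(-3 + 0\right)^{2} \right)} \left(-906\right) - \frac{1381}{-674} = \left(-3 + 0\right)^{2} \left(-906\right) - \frac{1381}{-674} = \left(-3\right)^{2} \left(-906\right) - - \frac{1381}{674} = 9 \left(-906\right) + \frac{1381}{674} = -8154 + \frac{1381}{674} = - \frac{5494415}{674}$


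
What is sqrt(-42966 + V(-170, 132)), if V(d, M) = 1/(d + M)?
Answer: 13*I*sqrt(367118)/38 ≈ 207.28*I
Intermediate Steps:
V(d, M) = 1/(M + d)
sqrt(-42966 + V(-170, 132)) = sqrt(-42966 + 1/(132 - 170)) = sqrt(-42966 + 1/(-38)) = sqrt(-42966 - 1/38) = sqrt(-1632709/38) = 13*I*sqrt(367118)/38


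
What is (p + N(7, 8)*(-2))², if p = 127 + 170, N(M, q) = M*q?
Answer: 34225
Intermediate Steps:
p = 297
(p + N(7, 8)*(-2))² = (297 + (7*8)*(-2))² = (297 + 56*(-2))² = (297 - 112)² = 185² = 34225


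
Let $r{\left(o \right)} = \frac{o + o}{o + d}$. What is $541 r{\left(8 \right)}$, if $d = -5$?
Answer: $\frac{8656}{3} \approx 2885.3$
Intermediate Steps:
$r{\left(o \right)} = \frac{2 o}{-5 + o}$ ($r{\left(o \right)} = \frac{o + o}{o - 5} = \frac{2 o}{-5 + o}$)
$541 r{\left(8 \right)} = 541 \cdot 2 \cdot 8 \frac{1}{-5 + 8} = 541 \cdot 2 \cdot 8 \cdot \frac{1}{3} = 541 \cdot \frac{16}{3} = \frac{8656}{3}$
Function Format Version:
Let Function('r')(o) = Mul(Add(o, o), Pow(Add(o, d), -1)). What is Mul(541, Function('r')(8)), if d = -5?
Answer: Rational(8656, 3) ≈ 2885.3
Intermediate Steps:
Function('r')(o) = Mul(2, o, Pow(Add(-5, o), -1)) (Function('r')(o) = Mul(Add(o, o), Pow(Add(o, -5), -1)) = Mul(Mul(2, o), Pow(Add(-5, o), -1)) = Mul(2, o, Pow(Add(-5, o), -1)))
Mul(541, Function('r')(8)) = Mul(541, Mul(2, 8, Pow(Add(-5, 8), -1))) = Mul(541, Mul(2, 8, Pow(3, -1))) = Mul(541, Mul(2, 8, Rational(1, 3))) = Mul(541, Rational(16, 3)) = Rational(8656, 3)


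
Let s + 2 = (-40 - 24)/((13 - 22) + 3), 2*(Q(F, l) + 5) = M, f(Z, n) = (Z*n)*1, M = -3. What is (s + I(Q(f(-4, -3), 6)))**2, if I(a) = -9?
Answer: 1/9 ≈ 0.11111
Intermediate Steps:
f(Z, n) = Z*n
Q(F, l) = -13/2 (Q(F, l) = -5 + (1/2)*(-3) = -5 - 3/2 = -13/2)
s = 26/3 (s = -2 + (-40 - 24)/((13 - 22) + 3) = -2 - 64/(-9 + 3) = -2 - 64/(-6) = -2 - 64*(-1/6) = -2 + 32/3 = 26/3 ≈ 8.6667)
(s + I(Q(f(-4, -3), 6)))**2 = (26/3 - 9)**2 = (-1/3)**2 = 1/9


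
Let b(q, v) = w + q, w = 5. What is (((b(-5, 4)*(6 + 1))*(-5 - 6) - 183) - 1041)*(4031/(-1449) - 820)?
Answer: 162140696/161 ≈ 1.0071e+6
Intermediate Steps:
b(q, v) = 5 + q
(((b(-5, 4)*(6 + 1))*(-5 - 6) - 183) - 1041)*(4031/(-1449) - 820) = ((((5 - 5)*(6 + 1))*(-5 - 6) - 183) - 1041)*(4031/(-1449) - 820) = (((0*7)*(-11) - 183) - 1041)*(4031*(-1/1449) - 820) = ((0*(-11) - 183) - 1041)*(-4031/1449 - 820) = ((0 - 183) - 1041)*(-1192211/1449) = (-183 - 1041)*(-1192211/1449) = -1224*(-1192211/1449) = 162140696/161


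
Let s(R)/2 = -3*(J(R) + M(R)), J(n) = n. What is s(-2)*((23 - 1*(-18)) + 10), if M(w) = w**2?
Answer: -612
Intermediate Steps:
s(R) = -6*R - 6*R**2 (s(R) = 2*(-3*(R + R**2)) = 2*(-3*R - 3*R**2) = -6*R - 6*R**2)
s(-2)*((23 - 1*(-18)) + 10) = (6*(-2)*(-1 - 1*(-2)))*((23 - 1*(-18)) + 10) = (6*(-2)*(-1 + 2))*((23 + 18) + 10) = (6*(-2)*1)*(41 + 10) = -12*51 = -612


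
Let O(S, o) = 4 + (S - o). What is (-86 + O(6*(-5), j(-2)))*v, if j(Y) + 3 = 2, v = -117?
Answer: 12987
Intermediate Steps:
j(Y) = -1 (j(Y) = -3 + 2 = -1)
O(S, o) = 4 + S - o
(-86 + O(6*(-5), j(-2)))*v = (-86 + (4 + 6*(-5) - 1*(-1)))*(-117) = (-86 + (4 - 30 + 1))*(-117) = (-86 - 25)*(-117) = -111*(-117) = 12987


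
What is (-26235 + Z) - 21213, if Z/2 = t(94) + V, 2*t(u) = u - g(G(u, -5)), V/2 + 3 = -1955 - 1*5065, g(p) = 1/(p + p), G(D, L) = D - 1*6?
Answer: -13278497/176 ≈ -75446.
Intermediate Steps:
G(D, L) = -6 + D (G(D, L) = D - 6 = -6 + D)
g(p) = 1/(2*p)
V = -14046 (V = -6 + 2*(-1955 - 1*5065) = -6 + 2*(-1955 - 5065) = -6 + 2*(-7020) = -6 - 14040 = -14046)
t(u) = u/2 - 1/(4*(-6 + u)) (t(u) = (u - 1/(2*(-6 + u)))/2 = u/2 - 1/(4*(-6 + u)))
Z = -4927649/176 (Z = 2*((-1 + 2*94*(-6 + 94))/(4*(-6 + 94)) - 14046) = 2*((1/4)*(-1 + 2*94*88)/88 - 14046) = 2*((1/4)*(1/88)*(-1 + 16544) - 14046) = 2*((1/4)*(1/88)*16543 - 14046) = 2*(16543/352 - 14046) = 2*(-4927649/352) = -4927649/176 ≈ -27998.)
(-26235 + Z) - 21213 = (-26235 - 4927649/176) - 21213 = -9545009/176 - 21213 = -13278497/176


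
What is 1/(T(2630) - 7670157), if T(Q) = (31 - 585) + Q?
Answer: -1/7668081 ≈ -1.3041e-7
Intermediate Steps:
T(Q) = -554 + Q
1/(T(2630) - 7670157) = 1/((-554 + 2630) - 7670157) = 1/(2076 - 7670157) = 1/(-7668081) = -1/7668081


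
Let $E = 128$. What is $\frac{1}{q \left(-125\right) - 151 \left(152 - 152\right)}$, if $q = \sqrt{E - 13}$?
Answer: $- \frac{\sqrt{115}}{14375} \approx -0.000746$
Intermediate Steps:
$q = \sqrt{115}$ ($q = \sqrt{128 - 13} = \sqrt{115} \approx 10.724$)
$\frac{1}{q \left(-125\right) - 151 \left(152 - 152\right)} = \frac{1}{\sqrt{115} \left(-125\right) - 151 \left(152 - 152\right)} = \frac{1}{- 125 \sqrt{115} - 0} = \frac{1}{- 125 \sqrt{115} + 0} = \frac{1}{\left(-125\right) \sqrt{115}} = - \frac{\sqrt{115}}{14375}$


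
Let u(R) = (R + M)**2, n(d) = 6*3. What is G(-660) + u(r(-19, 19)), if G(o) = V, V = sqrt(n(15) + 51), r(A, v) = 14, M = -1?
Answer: 169 + sqrt(69) ≈ 177.31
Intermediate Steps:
n(d) = 18
u(R) = (-1 + R)**2 (u(R) = (R - 1)**2 = (-1 + R)**2)
V = sqrt(69) (V = sqrt(18 + 51) = sqrt(69) ≈ 8.3066)
G(o) = sqrt(69)
G(-660) + u(r(-19, 19)) = sqrt(69) + (-1 + 14)**2 = sqrt(69) + 13**2 = sqrt(69) + 169 = 169 + sqrt(69)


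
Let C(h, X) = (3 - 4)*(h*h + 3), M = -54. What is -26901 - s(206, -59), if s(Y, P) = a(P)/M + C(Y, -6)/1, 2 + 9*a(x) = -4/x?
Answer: 74256083/4779 ≈ 15538.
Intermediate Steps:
a(x) = -2/9 - 4/(9*x) (a(x) = -2/9 + (-4/x)/9 = -2/9 - 4/(9*x))
C(h, X) = -3 - h² (C(h, X) = -(h² + 3) = -(3 + h²) = -3 - h²)
s(Y, P) = -3 - Y² - (-2 - P)/(243*P) (s(Y, P) = (2*(-2 - P)/(9*P))/(-54) + (-3 - Y²)/1 = (2*(-2 - P)/(9*P))*(-1/54) + (-3 - Y²)*1 = -(-2 - P)/(243*P) + (-3 - Y²) = -3 - Y² - (-2 - P)/(243*P))
-26901 - s(206, -59) = -26901 - (-728/243 - 1*206² + (2/243)/(-59)) = -26901 - (-728/243 - 1*42436 + (2/243)*(-1/59)) = -26901 - (-728/243 - 42436 - 2/14337) = -26901 - 1*(-202815962/4779) = -26901 + 202815962/4779 = 74256083/4779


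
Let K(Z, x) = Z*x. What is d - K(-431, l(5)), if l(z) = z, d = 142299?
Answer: 144454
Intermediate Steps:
d - K(-431, l(5)) = 142299 - (-431)*5 = 142299 - 1*(-2155) = 142299 + 2155 = 144454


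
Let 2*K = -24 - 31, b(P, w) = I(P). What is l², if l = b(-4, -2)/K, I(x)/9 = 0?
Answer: 0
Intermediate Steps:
I(x) = 0 (I(x) = 9*0 = 0)
b(P, w) = 0
K = -55/2 (K = (-24 - 31)/2 = (½)*(-55) = -55/2 ≈ -27.500)
l = 0 (l = 0/(-55/2) = 0*(-2/55) = 0)
l² = 0² = 0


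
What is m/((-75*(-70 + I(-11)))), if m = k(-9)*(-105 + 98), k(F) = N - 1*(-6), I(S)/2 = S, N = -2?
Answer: -7/1725 ≈ -0.0040580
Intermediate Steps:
I(S) = 2*S
k(F) = 4 (k(F) = -2 - 1*(-6) = -2 + 6 = 4)
m = -28 (m = 4*(-105 + 98) = 4*(-7) = -28)
m/((-75*(-70 + I(-11)))) = -28*(-1/(75*(-70 + 2*(-11)))) = -28*(-1/(75*(-70 - 22))) = -28/((-75*(-92))) = -28/6900 = -28*1/6900 = -7/1725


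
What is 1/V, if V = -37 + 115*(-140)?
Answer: -1/16137 ≈ -6.1969e-5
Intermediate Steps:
V = -16137 (V = -37 - 16100 = -16137)
1/V = 1/(-16137) = -1/16137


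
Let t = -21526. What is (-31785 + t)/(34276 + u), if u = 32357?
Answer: -53311/66633 ≈ -0.80007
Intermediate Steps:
(-31785 + t)/(34276 + u) = (-31785 - 21526)/(34276 + 32357) = -53311/66633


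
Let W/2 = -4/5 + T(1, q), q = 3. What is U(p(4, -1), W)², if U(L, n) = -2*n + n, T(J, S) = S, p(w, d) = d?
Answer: 484/25 ≈ 19.360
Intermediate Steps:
W = 22/5 (W = 2*(-4/5 + 3) = 2*(-4*⅕ + 3) = 2*(-⅘ + 3) = 2*(11/5) = 22/5 ≈ 4.4000)
U(L, n) = -n
U(p(4, -1), W)² = (-1*22/5)² = (-22/5)² = 484/25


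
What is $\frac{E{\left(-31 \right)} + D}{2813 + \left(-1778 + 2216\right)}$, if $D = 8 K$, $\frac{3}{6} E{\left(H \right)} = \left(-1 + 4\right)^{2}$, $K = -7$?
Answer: $- \frac{38}{3251} \approx -0.011689$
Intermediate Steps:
$E{\left(H \right)} = 18$ ($E{\left(H \right)} = 2 \left(-1 + 4\right)^{2} = 2 \cdot 3^{2} = 2 \cdot 9 = 18$)
$D = -56$ ($D = 8 \left(-7\right) = -56$)
$\frac{E{\left(-31 \right)} + D}{2813 + \left(-1778 + 2216\right)} = \frac{18 - 56}{2813 + \left(-1778 + 2216\right)} = - \frac{38}{2813 + 438} = - \frac{38}{3251}$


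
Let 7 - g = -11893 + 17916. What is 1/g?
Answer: -1/6016 ≈ -0.00016622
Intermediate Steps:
g = -6016 (g = 7 - (-11893 + 17916) = 7 - 1*6023 = 7 - 6023 = -6016)
1/g = 1/(-6016) = -1/6016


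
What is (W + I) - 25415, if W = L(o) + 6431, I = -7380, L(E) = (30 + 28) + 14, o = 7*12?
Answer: -26292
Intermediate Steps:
o = 84
L(E) = 72 (L(E) = 58 + 14 = 72)
W = 6503 (W = 72 + 6431 = 6503)
(W + I) - 25415 = (6503 - 7380) - 25415 = -877 - 25415 = -26292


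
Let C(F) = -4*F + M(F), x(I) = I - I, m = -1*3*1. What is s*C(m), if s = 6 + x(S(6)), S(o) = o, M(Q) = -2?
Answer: 60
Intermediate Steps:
m = -3 (m = -3*1 = -3)
x(I) = 0
C(F) = -2 - 4*F (C(F) = -4*F - 2 = -2 - 4*F)
s = 6 (s = 6 + 0 = 6)
s*C(m) = 6*(-2 - 4*(-3)) = 6*(-2 + 12) = 6*10 = 60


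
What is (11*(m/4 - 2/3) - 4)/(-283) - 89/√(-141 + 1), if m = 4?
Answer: 1/849 + 89*I*√35/70 ≈ 0.0011779 + 7.5219*I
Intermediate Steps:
(11*(m/4 - 2/3) - 4)/(-283) - 89/√(-141 + 1) = (11*(4/4 - 2/3) - 4)/(-283) - 89/√(-141 + 1) = (11*(4*(¼) - 2*⅓) - 4)*(-1/283) - 89*(-I*√35/70) = (11*(1 - ⅔) - 4)*(-1/283) - 89*(-I*√35/70) = (11*(⅓) - 4)*(-1/283) - (-89)*I*√35/70 = (11/3 - 4)*(-1/283) + 89*I*√35/70 = -⅓*(-1/283) + 89*I*√35/70 = 1/849 + 89*I*√35/70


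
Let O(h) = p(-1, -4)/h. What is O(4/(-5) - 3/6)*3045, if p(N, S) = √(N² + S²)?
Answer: -30450*√17/13 ≈ -9657.6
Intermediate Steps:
O(h) = √17/h (O(h) = √((-1)² + (-4)²)/h = √(1 + 16)/h = √17/h)
O(4/(-5) - 3/6)*3045 = (√17/(4/(-5) - 3/6))*3045 = (√17/(4*(-⅕) - 3*⅙))*3045 = (√17/(-⅘ - ½))*3045 = (√17/(-13/10))*3045 = (√17*(-10/13))*3045 = -10*√17/13*3045 = -30450*√17/13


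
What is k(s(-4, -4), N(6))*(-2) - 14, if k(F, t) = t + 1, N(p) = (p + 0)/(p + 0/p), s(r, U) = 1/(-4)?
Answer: -18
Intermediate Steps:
s(r, U) = -1/4
N(p) = 1 (N(p) = p/(p + 0) = p/p = 1)
k(F, t) = 1 + t
k(s(-4, -4), N(6))*(-2) - 14 = (1 + 1)*(-2) - 14 = 2*(-2) - 14 = -4 - 14 = -18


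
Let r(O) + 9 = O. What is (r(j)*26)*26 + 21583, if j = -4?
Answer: 12795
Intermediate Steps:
r(O) = -9 + O
(r(j)*26)*26 + 21583 = ((-9 - 4)*26)*26 + 21583 = -13*26*26 + 21583 = -338*26 + 21583 = -8788 + 21583 = 12795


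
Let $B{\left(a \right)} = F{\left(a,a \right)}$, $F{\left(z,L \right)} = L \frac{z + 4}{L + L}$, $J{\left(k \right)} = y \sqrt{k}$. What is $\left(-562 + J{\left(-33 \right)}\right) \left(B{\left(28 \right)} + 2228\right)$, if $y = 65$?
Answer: $-1261128 + 145860 i \sqrt{33} \approx -1.2611 \cdot 10^{6} + 8.379 \cdot 10^{5} i$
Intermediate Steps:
$J{\left(k \right)} = 65 \sqrt{k}$
$F{\left(z,L \right)} = 2 + \frac{z}{2}$ ($F{\left(z,L \right)} = L \frac{4 + z}{2 L} = 2 + \frac{z}{2}$)
$B{\left(a \right)} = 2 + \frac{a}{2}$
$\left(-562 + J{\left(-33 \right)}\right) \left(B{\left(28 \right)} + 2228\right) = \left(-562 + 65 \sqrt{-33}\right) \left(\left(2 + \frac{1}{2} \cdot 28\right) + 2228\right) = \left(-562 + 65 i \sqrt{33}\right) \left(\left(2 + 14\right) + 2228\right) = \left(-562 + 65 i \sqrt{33}\right) \left(16 + 2228\right) = \left(-562 + 65 i \sqrt{33}\right) 2244 = -1261128 + 145860 i \sqrt{33}$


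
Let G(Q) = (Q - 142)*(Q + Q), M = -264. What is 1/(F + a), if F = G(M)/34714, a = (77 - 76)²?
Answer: 17357/124541 ≈ 0.13937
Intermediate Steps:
G(Q) = 2*Q*(-142 + Q) (G(Q) = (-142 + Q)*(2*Q) = 2*Q*(-142 + Q))
a = 1 (a = 1² = 1)
F = 107184/17357 (F = (2*(-264)*(-142 - 264))/34714 = (2*(-264)*(-406))*(1/34714) = 214368*(1/34714) = 107184/17357 ≈ 6.1753)
1/(F + a) = 1/(107184/17357 + 1) = 1/(124541/17357) = 17357/124541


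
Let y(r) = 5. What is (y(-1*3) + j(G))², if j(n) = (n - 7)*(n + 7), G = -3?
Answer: 1225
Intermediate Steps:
j(n) = (-7 + n)*(7 + n)
(y(-1*3) + j(G))² = (5 + (-49 + (-3)²))² = (5 + (-49 + 9))² = (5 - 40)² = (-35)² = 1225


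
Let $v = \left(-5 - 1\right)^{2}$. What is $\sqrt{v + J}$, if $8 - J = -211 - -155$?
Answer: $10$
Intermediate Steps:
$J = 64$ ($J = 8 - \left(-211 - -155\right) = 8 - \left(-211 + 155\right) = 8 - -56 = 8 + 56 = 64$)
$v = 36$ ($v = \left(-6\right)^{2} = 36$)
$\sqrt{v + J} = \sqrt{36 + 64} = \sqrt{100} = 10$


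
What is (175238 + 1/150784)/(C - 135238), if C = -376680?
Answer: -26423086593/77189043712 ≈ -0.34232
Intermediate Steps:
(175238 + 1/150784)/(C - 135238) = (175238 + 1/150784)/(-376680 - 135238) = (175238 + 1/150784)/(-511918) = (26423086593/150784)*(-1/511918) = -26423086593/77189043712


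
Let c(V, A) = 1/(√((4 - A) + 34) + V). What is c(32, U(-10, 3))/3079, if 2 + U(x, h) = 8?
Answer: 1/95449 - √2/763592 ≈ 8.6247e-6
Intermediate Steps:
U(x, h) = 6 (U(x, h) = -2 + 8 = 6)
c(V, A) = 1/(V + √(38 - A)) (c(V, A) = 1/(√(38 - A) + V) = 1/(V + √(38 - A)))
c(32, U(-10, 3))/3079 = 1/((32 + √(38 - 1*6))*3079) = (1/3079)/(32 + √(38 - 6)) = (1/3079)/(32 + √32) = (1/3079)/(32 + 4*√2) = 1/(3079*(32 + 4*√2))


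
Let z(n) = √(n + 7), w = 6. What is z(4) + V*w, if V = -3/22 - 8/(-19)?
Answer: 357/209 + √11 ≈ 5.0248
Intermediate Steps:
z(n) = √(7 + n)
V = 119/418 (V = -3*1/22 - 8*(-1/19) = -3/22 + 8/19 = 119/418 ≈ 0.28469)
z(4) + V*w = √(7 + 4) + (119/418)*6 = √11 + 357/209 = 357/209 + √11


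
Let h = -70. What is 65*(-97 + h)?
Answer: -10855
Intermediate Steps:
65*(-97 + h) = 65*(-97 - 70) = 65*(-167) = -10855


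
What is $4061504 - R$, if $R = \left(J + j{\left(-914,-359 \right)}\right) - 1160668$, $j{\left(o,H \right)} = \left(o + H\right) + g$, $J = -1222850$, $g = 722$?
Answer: $6445573$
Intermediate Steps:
$j{\left(o,H \right)} = 722 + H + o$ ($j{\left(o,H \right)} = \left(o + H\right) + 722 = \left(H + o\right) + 722 = 722 + H + o$)
$R = -2384069$ ($R = \left(-1222850 - 551\right) - 1160668 = -1223401 - 1160668 = -2384069$)
$4061504 - R = 4061504 - -2384069 = 4061504 + 2384069 = 6445573$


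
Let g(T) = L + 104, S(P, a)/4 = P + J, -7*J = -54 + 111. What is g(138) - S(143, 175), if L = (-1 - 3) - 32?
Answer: -3300/7 ≈ -471.43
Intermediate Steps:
J = -57/7 (J = -(-54 + 111)/7 = -1/7*57 = -57/7 ≈ -8.1429)
S(P, a) = -228/7 + 4*P (S(P, a) = 4*(P - 57/7) = 4*(-57/7 + P) = -228/7 + 4*P)
L = -36 (L = -4 - 32 = -36)
g(T) = 68 (g(T) = -36 + 104 = 68)
g(138) - S(143, 175) = 68 - (-228/7 + 4*143) = 68 - (-228/7 + 572) = 68 - 1*3776/7 = 68 - 3776/7 = -3300/7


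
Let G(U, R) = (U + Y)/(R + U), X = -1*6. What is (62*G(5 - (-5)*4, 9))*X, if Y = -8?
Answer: -186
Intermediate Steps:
X = -6
G(U, R) = (-8 + U)/(R + U) (G(U, R) = (U - 8)/(R + U) = (-8 + U)/(R + U))
(62*G(5 - (-5)*4, 9))*X = (62*((-8 + (5 - (-5)*4))/(9 + (5 - (-5)*4))))*(-6) = (62*((-8 + (5 - 1*(-20)))/(9 + (5 - 1*(-20)))))*(-6) = (62*((-8 + (5 + 20))/(9 + (5 + 20))))*(-6) = (62*((-8 + 25)/(9 + 25)))*(-6) = (62*(17/34))*(-6) = (62*((1/34)*17))*(-6) = (62*(½))*(-6) = 31*(-6) = -186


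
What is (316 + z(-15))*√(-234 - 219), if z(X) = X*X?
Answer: 541*I*√453 ≈ 11515.0*I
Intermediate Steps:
z(X) = X²
(316 + z(-15))*√(-234 - 219) = (316 + (-15)²)*√(-234 - 219) = (316 + 225)*√(-453) = 541*(I*√453) = 541*I*√453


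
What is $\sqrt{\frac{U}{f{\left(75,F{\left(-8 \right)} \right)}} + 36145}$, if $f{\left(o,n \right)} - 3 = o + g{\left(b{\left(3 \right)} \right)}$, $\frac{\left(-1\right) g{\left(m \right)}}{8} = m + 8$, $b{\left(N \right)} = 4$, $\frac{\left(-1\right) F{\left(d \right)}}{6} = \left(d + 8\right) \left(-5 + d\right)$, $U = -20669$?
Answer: $\frac{\sqrt{1342558}}{6} \approx 193.11$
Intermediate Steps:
$F{\left(d \right)} = - 6 \left(-5 + d\right) \left(8 + d\right)$ ($F{\left(d \right)} = - 6 \left(d + 8\right) \left(-5 + d\right) = - 6 \left(8 + d\right) \left(-5 + d\right) = - 6 \left(-5 + d\right) \left(8 + d\right)$)
$g{\left(m \right)} = -64 - 8 m$ ($g{\left(m \right)} = - 8 \left(m + 8\right) = - 8 \left(8 + m\right) = -64 - 8 m$)
$f{\left(o,n \right)} = -93 + o$ ($f{\left(o,n \right)} = 3 + \left(o - 96\right) = 3 + \left(-96 + o\right) = -93 + o$)
$\sqrt{\frac{U}{f{\left(75,F{\left(-8 \right)} \right)}} + 36145} = \sqrt{- \frac{20669}{-93 + 75} + 36145} = \sqrt{- \frac{20669}{-18} + 36145} = \sqrt{\left(-20669\right) \left(- \frac{1}{18}\right) + 36145} = \sqrt{\frac{20669}{18} + 36145} = \sqrt{\frac{671279}{18}} = \frac{\sqrt{1342558}}{6}$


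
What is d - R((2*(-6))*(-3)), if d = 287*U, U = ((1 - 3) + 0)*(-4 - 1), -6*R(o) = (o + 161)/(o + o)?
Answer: 1240037/432 ≈ 2870.5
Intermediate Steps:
R(o) = -(161 + o)/(12*o) (R(o) = -(o + 161)/(6*(o + o)) = -(161 + o)/(6*(2*o)) = -(161 + o)*1/(2*o)/6 = -(161 + o)/(12*o))
U = 10 (U = (-2 + 0)*(-5) = -2*(-5) = 10)
d = 2870 (d = 287*10 = 2870)
d - R((2*(-6))*(-3)) = 2870 - (-161 - 2*(-6)*(-3))/(12*((2*(-6))*(-3))) = 2870 - (-161 - (-12)*(-3))/(12*((-12*(-3)))) = 2870 - (-161 - 1*36)/(12*36) = 2870 - (-161 - 36)/(12*36) = 2870 - (-197)/(12*36) = 2870 - 1*(-197/432) = 2870 + 197/432 = 1240037/432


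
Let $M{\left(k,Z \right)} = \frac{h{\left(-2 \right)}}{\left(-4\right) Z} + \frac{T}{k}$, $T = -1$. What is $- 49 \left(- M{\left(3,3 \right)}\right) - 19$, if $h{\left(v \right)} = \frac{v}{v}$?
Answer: $- \frac{473}{12} \approx -39.417$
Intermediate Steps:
$h{\left(v \right)} = 1$
$M{\left(k,Z \right)} = - \frac{1}{k} - \frac{1}{4 Z}$ ($M{\left(k,Z \right)} = 1 \frac{1}{\left(-4\right) Z} - \frac{1}{k} = 1 \left(- \frac{1}{4 Z}\right) - \frac{1}{k} = - \frac{1}{4 Z} - \frac{1}{k} = - \frac{1}{k} - \frac{1}{4 Z}$)
$- 49 \left(- M{\left(3,3 \right)}\right) - 19 = - 49 \left(- \frac{\left(-1\right) 3 - \frac{3}{4}}{3 \cdot 3}\right) - 19 = - 49 \left(- \frac{-3 - \frac{3}{4}}{3 \cdot 3}\right) - 19 = - 49 \left(- \frac{-15}{3 \cdot 3 \cdot 4}\right) - 19 = - 49 \left(\left(-1\right) \left(- \frac{5}{12}\right)\right) - 19 = \left(-49\right) \frac{5}{12} - 19 = - \frac{245}{12} - 19 = - \frac{473}{12}$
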